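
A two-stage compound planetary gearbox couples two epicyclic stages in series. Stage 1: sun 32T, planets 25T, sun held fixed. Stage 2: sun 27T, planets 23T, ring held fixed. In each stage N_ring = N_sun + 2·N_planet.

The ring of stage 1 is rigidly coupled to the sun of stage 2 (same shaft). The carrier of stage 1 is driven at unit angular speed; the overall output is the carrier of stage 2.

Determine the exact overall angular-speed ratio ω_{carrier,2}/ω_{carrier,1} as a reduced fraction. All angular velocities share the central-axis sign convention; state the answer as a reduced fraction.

1539/4100

Stage 1: N_ring = 32 + 2·25 = 82
Stage 1: 32(ω_s−ω_c) = −82(ω_r−ω_c),  ω_s=0, ω_c=1
Stage 1: ω_r = 1 − (32/82)(0−1) = 57/41
  ⇒ ω_r¹/ω_c¹ = 57/41
Stage 2: N_ring = 27 + 2·23 = 73
Stage 2: 27(ω_s−ω_c) = −73(ω_r−ω_c),  ω_r=0, ω_s=1
Stage 2: 27(1−ω_c) = −73(0−ω_c)  ⇒  100ω_c = 27  ⇒  ω_c = 27/100
  ⇒ ω_c²/ω_s² = 27/100
Coupling ω_s² = ω_r¹ ⇒ overall = 57/41 × 27/100 = 1539/4100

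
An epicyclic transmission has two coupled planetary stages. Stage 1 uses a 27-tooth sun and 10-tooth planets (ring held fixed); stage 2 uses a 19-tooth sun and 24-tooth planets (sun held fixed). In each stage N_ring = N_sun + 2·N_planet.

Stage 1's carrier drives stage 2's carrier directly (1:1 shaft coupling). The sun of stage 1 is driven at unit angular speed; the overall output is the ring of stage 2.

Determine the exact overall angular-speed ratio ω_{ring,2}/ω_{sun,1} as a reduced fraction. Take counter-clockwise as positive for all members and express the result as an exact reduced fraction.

Stage 1: N_ring = 27 + 2·10 = 47
Stage 1: 27(ω_s−ω_c) = −47(ω_r−ω_c),  ω_r=0, ω_s=1
Stage 1: 27(1−ω_c) = −47(0−ω_c)  ⇒  74ω_c = 27  ⇒  ω_c = 27/74
  ⇒ ω_c¹/ω_s¹ = 27/74
Stage 2: N_ring = 19 + 2·24 = 67
Stage 2: 19(ω_s−ω_c) = −67(ω_r−ω_c),  ω_s=0, ω_c=1
Stage 2: ω_r = 1 − (19/67)(0−1) = 86/67
  ⇒ ω_r²/ω_c² = 86/67
Coupling ω_c² = ω_c¹ ⇒ overall = 27/74 × 86/67 = 1161/2479

1161/2479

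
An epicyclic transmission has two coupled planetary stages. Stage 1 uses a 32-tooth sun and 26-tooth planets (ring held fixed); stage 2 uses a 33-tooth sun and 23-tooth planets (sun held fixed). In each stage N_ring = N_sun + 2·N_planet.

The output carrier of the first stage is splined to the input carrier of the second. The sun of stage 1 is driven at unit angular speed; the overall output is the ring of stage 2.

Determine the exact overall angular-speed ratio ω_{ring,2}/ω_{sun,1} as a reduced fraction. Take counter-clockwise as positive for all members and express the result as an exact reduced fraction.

Stage 1: N_ring = 32 + 2·26 = 84
Stage 1: 32(ω_s−ω_c) = −84(ω_r−ω_c),  ω_r=0, ω_s=1
Stage 1: 32(1−ω_c) = −84(0−ω_c)  ⇒  116ω_c = 32  ⇒  ω_c = 8/29
  ⇒ ω_c¹/ω_s¹ = 8/29
Stage 2: N_ring = 33 + 2·23 = 79
Stage 2: 33(ω_s−ω_c) = −79(ω_r−ω_c),  ω_s=0, ω_c=1
Stage 2: ω_r = 1 − (33/79)(0−1) = 112/79
  ⇒ ω_r²/ω_c² = 112/79
Coupling ω_c² = ω_c¹ ⇒ overall = 8/29 × 112/79 = 896/2291

896/2291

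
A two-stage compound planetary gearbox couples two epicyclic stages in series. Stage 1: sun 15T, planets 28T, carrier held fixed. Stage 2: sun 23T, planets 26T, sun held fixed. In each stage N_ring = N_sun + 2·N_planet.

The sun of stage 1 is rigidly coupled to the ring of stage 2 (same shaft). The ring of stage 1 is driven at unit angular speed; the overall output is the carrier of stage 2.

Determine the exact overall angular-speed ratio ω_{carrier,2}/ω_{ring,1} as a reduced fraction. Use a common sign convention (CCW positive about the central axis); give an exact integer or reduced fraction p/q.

-355/98

Stage 1: N_ring = 15 + 2·28 = 71
Stage 1: 15(ω_s−ω_c) = −71(ω_r−ω_c),  ω_c=0, ω_r=1
Stage 1: ω_s = 0 − (71/15)(1−0) = -71/15
  ⇒ ω_s¹/ω_r¹ = -71/15
Stage 2: N_ring = 23 + 2·26 = 75
Stage 2: 23(ω_s−ω_c) = −75(ω_r−ω_c),  ω_s=0, ω_r=1
Stage 2: 23(0−ω_c) = −75(1−ω_c)  ⇒  98ω_c = 75  ⇒  ω_c = 75/98
  ⇒ ω_c²/ω_r² = 75/98
Coupling ω_r² = ω_s¹ ⇒ overall = -71/15 × 75/98 = -355/98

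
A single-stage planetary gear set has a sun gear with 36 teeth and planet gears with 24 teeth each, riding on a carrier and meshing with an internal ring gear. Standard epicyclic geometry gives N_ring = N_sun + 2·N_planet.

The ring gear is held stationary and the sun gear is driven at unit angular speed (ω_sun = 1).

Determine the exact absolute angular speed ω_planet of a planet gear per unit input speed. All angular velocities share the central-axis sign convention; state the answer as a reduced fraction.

-3/4

N_ring = 36 + 2·24 = 84
36(ω_s−ω_c) = −84(ω_r−ω_c),  ω_r=0, ω_s=1
36(1−ω_c) = −84(0−ω_c)  ⇒  120ω_c = 36  ⇒  ω_c = 3/10
sun–planet: 36·(1−3/10) = −24·(ω_p−ω_c)  ⇒  ω_p−ω_c = −(36/24)·(7/10) = -21/20
ω_p = 3/10 − 21/20 = -3/4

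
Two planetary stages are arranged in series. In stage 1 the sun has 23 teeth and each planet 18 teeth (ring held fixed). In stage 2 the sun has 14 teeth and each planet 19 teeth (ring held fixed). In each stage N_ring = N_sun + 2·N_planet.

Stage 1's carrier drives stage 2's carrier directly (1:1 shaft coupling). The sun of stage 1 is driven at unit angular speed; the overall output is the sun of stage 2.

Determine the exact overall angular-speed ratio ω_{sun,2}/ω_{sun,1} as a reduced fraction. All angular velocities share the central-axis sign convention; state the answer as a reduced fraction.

Stage 1: N_ring = 23 + 2·18 = 59
Stage 1: 23(ω_s−ω_c) = −59(ω_r−ω_c),  ω_r=0, ω_s=1
Stage 1: 23(1−ω_c) = −59(0−ω_c)  ⇒  82ω_c = 23  ⇒  ω_c = 23/82
  ⇒ ω_c¹/ω_s¹ = 23/82
Stage 2: N_ring = 14 + 2·19 = 52
Stage 2: 14(ω_s−ω_c) = −52(ω_r−ω_c),  ω_r=0, ω_c=1
Stage 2: ω_s = 1 − (52/14)(0−1) = 33/7
  ⇒ ω_s²/ω_c² = 33/7
Coupling ω_c² = ω_c¹ ⇒ overall = 23/82 × 33/7 = 759/574

759/574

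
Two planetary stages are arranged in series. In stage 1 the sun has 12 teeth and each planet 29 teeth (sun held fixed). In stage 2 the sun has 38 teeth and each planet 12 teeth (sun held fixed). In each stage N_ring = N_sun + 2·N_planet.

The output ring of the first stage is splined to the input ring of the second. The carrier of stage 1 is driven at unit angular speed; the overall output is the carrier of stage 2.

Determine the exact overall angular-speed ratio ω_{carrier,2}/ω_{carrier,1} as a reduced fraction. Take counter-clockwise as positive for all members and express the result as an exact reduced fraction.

1271/1750

Stage 1: N_ring = 12 + 2·29 = 70
Stage 1: 12(ω_s−ω_c) = −70(ω_r−ω_c),  ω_s=0, ω_c=1
Stage 1: ω_r = 1 − (12/70)(0−1) = 41/35
  ⇒ ω_r¹/ω_c¹ = 41/35
Stage 2: N_ring = 38 + 2·12 = 62
Stage 2: 38(ω_s−ω_c) = −62(ω_r−ω_c),  ω_s=0, ω_r=1
Stage 2: 38(0−ω_c) = −62(1−ω_c)  ⇒  100ω_c = 62  ⇒  ω_c = 31/50
  ⇒ ω_c²/ω_r² = 31/50
Coupling ω_r² = ω_r¹ ⇒ overall = 41/35 × 31/50 = 1271/1750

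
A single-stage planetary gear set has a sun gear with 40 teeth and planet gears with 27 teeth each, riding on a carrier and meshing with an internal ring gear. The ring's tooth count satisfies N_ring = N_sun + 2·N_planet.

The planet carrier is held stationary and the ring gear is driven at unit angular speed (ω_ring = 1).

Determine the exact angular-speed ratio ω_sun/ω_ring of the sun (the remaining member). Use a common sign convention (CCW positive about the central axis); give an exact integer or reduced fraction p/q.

N_ring = 40 + 2·27 = 94
40(ω_s−ω_c) = −94(ω_r−ω_c),  ω_c=0, ω_r=1
ω_s = 0 − (94/40)(1−0) = -47/20
ω_s/ω_r = -47/20

-47/20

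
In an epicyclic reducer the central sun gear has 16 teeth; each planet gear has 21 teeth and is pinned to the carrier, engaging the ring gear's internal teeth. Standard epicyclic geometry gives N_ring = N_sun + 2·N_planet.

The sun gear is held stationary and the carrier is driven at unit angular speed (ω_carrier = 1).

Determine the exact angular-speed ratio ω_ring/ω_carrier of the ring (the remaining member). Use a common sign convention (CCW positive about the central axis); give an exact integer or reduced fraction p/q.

N_ring = 16 + 2·21 = 58
16(ω_s−ω_c) = −58(ω_r−ω_c),  ω_s=0, ω_c=1
ω_r = 1 − (16/58)(0−1) = 37/29
ω_r/ω_c = 37/29

37/29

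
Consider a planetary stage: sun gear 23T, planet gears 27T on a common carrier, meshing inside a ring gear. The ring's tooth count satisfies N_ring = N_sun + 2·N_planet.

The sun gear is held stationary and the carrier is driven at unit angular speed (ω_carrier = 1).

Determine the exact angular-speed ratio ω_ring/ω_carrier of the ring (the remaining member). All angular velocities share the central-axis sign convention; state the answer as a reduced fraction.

N_ring = 23 + 2·27 = 77
23(ω_s−ω_c) = −77(ω_r−ω_c),  ω_s=0, ω_c=1
ω_r = 1 − (23/77)(0−1) = 100/77
ω_r/ω_c = 100/77

100/77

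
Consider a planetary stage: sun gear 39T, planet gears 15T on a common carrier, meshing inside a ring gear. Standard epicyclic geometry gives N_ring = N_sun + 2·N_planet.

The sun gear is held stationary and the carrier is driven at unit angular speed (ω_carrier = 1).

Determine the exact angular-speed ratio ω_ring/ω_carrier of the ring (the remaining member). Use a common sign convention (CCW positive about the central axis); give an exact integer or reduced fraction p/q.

36/23

N_ring = 39 + 2·15 = 69
39(ω_s−ω_c) = −69(ω_r−ω_c),  ω_s=0, ω_c=1
ω_r = 1 − (39/69)(0−1) = 36/23
ω_r/ω_c = 36/23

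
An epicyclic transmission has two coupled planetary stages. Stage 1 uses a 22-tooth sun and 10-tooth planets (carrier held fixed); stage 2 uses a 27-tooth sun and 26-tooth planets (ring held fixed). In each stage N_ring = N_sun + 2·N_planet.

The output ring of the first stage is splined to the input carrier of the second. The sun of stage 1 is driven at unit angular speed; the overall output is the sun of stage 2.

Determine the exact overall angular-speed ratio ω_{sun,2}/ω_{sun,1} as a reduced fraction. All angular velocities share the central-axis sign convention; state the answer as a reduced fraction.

-1166/567

Stage 1: N_ring = 22 + 2·10 = 42
Stage 1: 22(ω_s−ω_c) = −42(ω_r−ω_c),  ω_c=0, ω_s=1
Stage 1: ω_r = 0 − (22/42)(1−0) = -11/21
  ⇒ ω_r¹/ω_s¹ = -11/21
Stage 2: N_ring = 27 + 2·26 = 79
Stage 2: 27(ω_s−ω_c) = −79(ω_r−ω_c),  ω_r=0, ω_c=1
Stage 2: ω_s = 1 − (79/27)(0−1) = 106/27
  ⇒ ω_s²/ω_c² = 106/27
Coupling ω_c² = ω_r¹ ⇒ overall = -11/21 × 106/27 = -1166/567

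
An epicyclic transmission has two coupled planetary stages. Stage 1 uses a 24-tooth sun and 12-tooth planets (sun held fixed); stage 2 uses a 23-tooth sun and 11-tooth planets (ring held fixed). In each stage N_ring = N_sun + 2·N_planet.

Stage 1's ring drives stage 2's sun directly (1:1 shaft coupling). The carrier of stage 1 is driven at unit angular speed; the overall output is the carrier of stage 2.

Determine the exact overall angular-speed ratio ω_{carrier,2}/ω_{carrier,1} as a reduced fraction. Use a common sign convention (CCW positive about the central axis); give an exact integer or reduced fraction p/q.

Stage 1: N_ring = 24 + 2·12 = 48
Stage 1: 24(ω_s−ω_c) = −48(ω_r−ω_c),  ω_s=0, ω_c=1
Stage 1: ω_r = 1 − (24/48)(0−1) = 3/2
  ⇒ ω_r¹/ω_c¹ = 3/2
Stage 2: N_ring = 23 + 2·11 = 45
Stage 2: 23(ω_s−ω_c) = −45(ω_r−ω_c),  ω_r=0, ω_s=1
Stage 2: 23(1−ω_c) = −45(0−ω_c)  ⇒  68ω_c = 23  ⇒  ω_c = 23/68
  ⇒ ω_c²/ω_s² = 23/68
Coupling ω_s² = ω_r¹ ⇒ overall = 3/2 × 23/68 = 69/136

69/136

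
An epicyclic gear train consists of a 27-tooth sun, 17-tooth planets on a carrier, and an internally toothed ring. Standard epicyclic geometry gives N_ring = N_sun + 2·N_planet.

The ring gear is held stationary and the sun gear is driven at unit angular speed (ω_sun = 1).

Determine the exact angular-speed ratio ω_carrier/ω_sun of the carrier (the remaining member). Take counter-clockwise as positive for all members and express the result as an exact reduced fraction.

N_ring = 27 + 2·17 = 61
27(ω_s−ω_c) = −61(ω_r−ω_c),  ω_r=0, ω_s=1
27(1−ω_c) = −61(0−ω_c)  ⇒  88ω_c = 27  ⇒  ω_c = 27/88
ω_c/ω_s = 27/88

27/88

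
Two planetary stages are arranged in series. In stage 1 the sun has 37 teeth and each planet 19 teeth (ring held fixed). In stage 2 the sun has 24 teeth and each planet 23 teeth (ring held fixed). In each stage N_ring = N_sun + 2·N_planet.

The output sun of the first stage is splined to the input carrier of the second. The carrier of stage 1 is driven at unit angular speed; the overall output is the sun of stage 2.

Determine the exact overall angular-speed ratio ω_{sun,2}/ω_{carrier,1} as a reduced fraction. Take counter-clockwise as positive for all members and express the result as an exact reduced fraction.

1316/111

Stage 1: N_ring = 37 + 2·19 = 75
Stage 1: 37(ω_s−ω_c) = −75(ω_r−ω_c),  ω_r=0, ω_c=1
Stage 1: ω_s = 1 − (75/37)(0−1) = 112/37
  ⇒ ω_s¹/ω_c¹ = 112/37
Stage 2: N_ring = 24 + 2·23 = 70
Stage 2: 24(ω_s−ω_c) = −70(ω_r−ω_c),  ω_r=0, ω_c=1
Stage 2: ω_s = 1 − (70/24)(0−1) = 47/12
  ⇒ ω_s²/ω_c² = 47/12
Coupling ω_c² = ω_s¹ ⇒ overall = 112/37 × 47/12 = 1316/111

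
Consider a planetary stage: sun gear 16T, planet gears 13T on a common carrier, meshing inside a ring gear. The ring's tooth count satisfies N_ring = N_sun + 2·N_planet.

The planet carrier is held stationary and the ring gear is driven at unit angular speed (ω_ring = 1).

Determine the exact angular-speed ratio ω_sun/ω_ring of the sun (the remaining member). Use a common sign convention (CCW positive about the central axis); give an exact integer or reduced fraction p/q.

N_ring = 16 + 2·13 = 42
16(ω_s−ω_c) = −42(ω_r−ω_c),  ω_c=0, ω_r=1
ω_s = 0 − (42/16)(1−0) = -21/8
ω_s/ω_r = -21/8

-21/8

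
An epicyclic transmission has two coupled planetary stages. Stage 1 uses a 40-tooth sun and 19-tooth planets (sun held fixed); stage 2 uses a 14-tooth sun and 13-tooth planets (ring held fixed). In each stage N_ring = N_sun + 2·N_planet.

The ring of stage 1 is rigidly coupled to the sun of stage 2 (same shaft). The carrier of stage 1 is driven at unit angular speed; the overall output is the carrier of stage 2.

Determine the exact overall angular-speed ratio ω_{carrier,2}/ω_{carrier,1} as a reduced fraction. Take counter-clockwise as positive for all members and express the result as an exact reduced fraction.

Stage 1: N_ring = 40 + 2·19 = 78
Stage 1: 40(ω_s−ω_c) = −78(ω_r−ω_c),  ω_s=0, ω_c=1
Stage 1: ω_r = 1 − (40/78)(0−1) = 59/39
  ⇒ ω_r¹/ω_c¹ = 59/39
Stage 2: N_ring = 14 + 2·13 = 40
Stage 2: 14(ω_s−ω_c) = −40(ω_r−ω_c),  ω_r=0, ω_s=1
Stage 2: 14(1−ω_c) = −40(0−ω_c)  ⇒  54ω_c = 14  ⇒  ω_c = 7/27
  ⇒ ω_c²/ω_s² = 7/27
Coupling ω_s² = ω_r¹ ⇒ overall = 59/39 × 7/27 = 413/1053

413/1053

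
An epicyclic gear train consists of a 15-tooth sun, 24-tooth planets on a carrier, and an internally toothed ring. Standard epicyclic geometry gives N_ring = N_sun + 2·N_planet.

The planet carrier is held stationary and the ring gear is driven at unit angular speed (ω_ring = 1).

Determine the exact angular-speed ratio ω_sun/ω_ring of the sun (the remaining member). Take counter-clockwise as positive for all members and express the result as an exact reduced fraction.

N_ring = 15 + 2·24 = 63
15(ω_s−ω_c) = −63(ω_r−ω_c),  ω_c=0, ω_r=1
ω_s = 0 − (63/15)(1−0) = -21/5
ω_s/ω_r = -21/5

-21/5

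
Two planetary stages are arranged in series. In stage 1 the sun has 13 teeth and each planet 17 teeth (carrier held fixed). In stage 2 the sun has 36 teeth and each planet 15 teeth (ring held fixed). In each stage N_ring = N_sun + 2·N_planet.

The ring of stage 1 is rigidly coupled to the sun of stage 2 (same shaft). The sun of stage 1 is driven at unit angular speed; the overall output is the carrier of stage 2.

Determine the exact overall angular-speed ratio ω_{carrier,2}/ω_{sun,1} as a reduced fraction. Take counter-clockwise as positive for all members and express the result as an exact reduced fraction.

Stage 1: N_ring = 13 + 2·17 = 47
Stage 1: 13(ω_s−ω_c) = −47(ω_r−ω_c),  ω_c=0, ω_s=1
Stage 1: ω_r = 0 − (13/47)(1−0) = -13/47
  ⇒ ω_r¹/ω_s¹ = -13/47
Stage 2: N_ring = 36 + 2·15 = 66
Stage 2: 36(ω_s−ω_c) = −66(ω_r−ω_c),  ω_r=0, ω_s=1
Stage 2: 36(1−ω_c) = −66(0−ω_c)  ⇒  102ω_c = 36  ⇒  ω_c = 6/17
  ⇒ ω_c²/ω_s² = 6/17
Coupling ω_s² = ω_r¹ ⇒ overall = -13/47 × 6/17 = -78/799

-78/799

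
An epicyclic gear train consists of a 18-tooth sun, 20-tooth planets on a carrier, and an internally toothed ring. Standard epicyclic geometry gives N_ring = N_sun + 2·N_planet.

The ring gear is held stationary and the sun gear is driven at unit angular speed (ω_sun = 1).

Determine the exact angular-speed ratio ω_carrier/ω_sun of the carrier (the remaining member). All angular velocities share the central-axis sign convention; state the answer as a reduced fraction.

N_ring = 18 + 2·20 = 58
18(ω_s−ω_c) = −58(ω_r−ω_c),  ω_r=0, ω_s=1
18(1−ω_c) = −58(0−ω_c)  ⇒  76ω_c = 18  ⇒  ω_c = 9/38
ω_c/ω_s = 9/38

9/38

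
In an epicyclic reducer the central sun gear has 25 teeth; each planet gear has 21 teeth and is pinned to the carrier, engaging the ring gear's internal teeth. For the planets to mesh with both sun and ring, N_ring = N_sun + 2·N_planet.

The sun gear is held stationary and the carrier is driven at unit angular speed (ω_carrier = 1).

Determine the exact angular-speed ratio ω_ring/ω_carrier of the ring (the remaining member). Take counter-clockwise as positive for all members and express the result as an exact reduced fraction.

N_ring = 25 + 2·21 = 67
25(ω_s−ω_c) = −67(ω_r−ω_c),  ω_s=0, ω_c=1
ω_r = 1 − (25/67)(0−1) = 92/67
ω_r/ω_c = 92/67

92/67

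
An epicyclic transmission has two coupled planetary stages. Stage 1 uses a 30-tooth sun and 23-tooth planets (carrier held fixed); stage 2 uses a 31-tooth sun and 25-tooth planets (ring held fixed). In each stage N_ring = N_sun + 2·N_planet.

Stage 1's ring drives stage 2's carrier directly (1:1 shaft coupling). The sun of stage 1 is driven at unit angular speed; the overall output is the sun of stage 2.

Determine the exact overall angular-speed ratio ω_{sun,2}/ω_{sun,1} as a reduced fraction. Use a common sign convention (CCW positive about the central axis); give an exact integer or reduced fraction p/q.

-840/589

Stage 1: N_ring = 30 + 2·23 = 76
Stage 1: 30(ω_s−ω_c) = −76(ω_r−ω_c),  ω_c=0, ω_s=1
Stage 1: ω_r = 0 − (30/76)(1−0) = -15/38
  ⇒ ω_r¹/ω_s¹ = -15/38
Stage 2: N_ring = 31 + 2·25 = 81
Stage 2: 31(ω_s−ω_c) = −81(ω_r−ω_c),  ω_r=0, ω_c=1
Stage 2: ω_s = 1 − (81/31)(0−1) = 112/31
  ⇒ ω_s²/ω_c² = 112/31
Coupling ω_c² = ω_r¹ ⇒ overall = -15/38 × 112/31 = -840/589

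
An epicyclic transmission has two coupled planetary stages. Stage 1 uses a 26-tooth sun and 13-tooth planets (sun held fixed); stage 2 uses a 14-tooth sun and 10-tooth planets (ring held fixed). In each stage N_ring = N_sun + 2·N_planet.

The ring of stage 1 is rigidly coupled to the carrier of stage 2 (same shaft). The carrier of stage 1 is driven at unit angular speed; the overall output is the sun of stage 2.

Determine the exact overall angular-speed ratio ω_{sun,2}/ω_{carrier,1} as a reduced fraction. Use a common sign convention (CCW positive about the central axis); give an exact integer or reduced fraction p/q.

36/7

Stage 1: N_ring = 26 + 2·13 = 52
Stage 1: 26(ω_s−ω_c) = −52(ω_r−ω_c),  ω_s=0, ω_c=1
Stage 1: ω_r = 1 − (26/52)(0−1) = 3/2
  ⇒ ω_r¹/ω_c¹ = 3/2
Stage 2: N_ring = 14 + 2·10 = 34
Stage 2: 14(ω_s−ω_c) = −34(ω_r−ω_c),  ω_r=0, ω_c=1
Stage 2: ω_s = 1 − (34/14)(0−1) = 24/7
  ⇒ ω_s²/ω_c² = 24/7
Coupling ω_c² = ω_r¹ ⇒ overall = 3/2 × 24/7 = 36/7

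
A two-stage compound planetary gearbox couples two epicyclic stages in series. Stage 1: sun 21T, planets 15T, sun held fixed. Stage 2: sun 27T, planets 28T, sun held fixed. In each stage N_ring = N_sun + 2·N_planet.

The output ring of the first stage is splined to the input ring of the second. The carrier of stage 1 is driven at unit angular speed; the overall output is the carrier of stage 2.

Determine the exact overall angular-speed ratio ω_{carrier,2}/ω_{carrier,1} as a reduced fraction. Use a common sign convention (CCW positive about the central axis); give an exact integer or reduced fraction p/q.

Stage 1: N_ring = 21 + 2·15 = 51
Stage 1: 21(ω_s−ω_c) = −51(ω_r−ω_c),  ω_s=0, ω_c=1
Stage 1: ω_r = 1 − (21/51)(0−1) = 24/17
  ⇒ ω_r¹/ω_c¹ = 24/17
Stage 2: N_ring = 27 + 2·28 = 83
Stage 2: 27(ω_s−ω_c) = −83(ω_r−ω_c),  ω_s=0, ω_r=1
Stage 2: 27(0−ω_c) = −83(1−ω_c)  ⇒  110ω_c = 83  ⇒  ω_c = 83/110
  ⇒ ω_c²/ω_r² = 83/110
Coupling ω_r² = ω_r¹ ⇒ overall = 24/17 × 83/110 = 996/935

996/935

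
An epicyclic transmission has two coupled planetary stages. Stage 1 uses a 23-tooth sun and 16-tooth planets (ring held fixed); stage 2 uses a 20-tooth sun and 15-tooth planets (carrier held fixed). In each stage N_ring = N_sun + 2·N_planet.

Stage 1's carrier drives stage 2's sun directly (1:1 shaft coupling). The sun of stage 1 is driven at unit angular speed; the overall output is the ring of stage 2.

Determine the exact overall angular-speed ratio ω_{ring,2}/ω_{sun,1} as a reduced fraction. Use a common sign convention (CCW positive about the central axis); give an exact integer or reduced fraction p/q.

-23/195

Stage 1: N_ring = 23 + 2·16 = 55
Stage 1: 23(ω_s−ω_c) = −55(ω_r−ω_c),  ω_r=0, ω_s=1
Stage 1: 23(1−ω_c) = −55(0−ω_c)  ⇒  78ω_c = 23  ⇒  ω_c = 23/78
  ⇒ ω_c¹/ω_s¹ = 23/78
Stage 2: N_ring = 20 + 2·15 = 50
Stage 2: 20(ω_s−ω_c) = −50(ω_r−ω_c),  ω_c=0, ω_s=1
Stage 2: ω_r = 0 − (20/50)(1−0) = -2/5
  ⇒ ω_r²/ω_s² = -2/5
Coupling ω_s² = ω_c¹ ⇒ overall = 23/78 × -2/5 = -23/195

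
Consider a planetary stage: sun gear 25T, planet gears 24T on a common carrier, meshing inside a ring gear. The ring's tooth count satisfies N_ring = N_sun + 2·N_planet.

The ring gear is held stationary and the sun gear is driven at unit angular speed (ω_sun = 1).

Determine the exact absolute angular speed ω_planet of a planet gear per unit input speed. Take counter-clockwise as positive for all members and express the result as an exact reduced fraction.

-25/48

N_ring = 25 + 2·24 = 73
25(ω_s−ω_c) = −73(ω_r−ω_c),  ω_r=0, ω_s=1
25(1−ω_c) = −73(0−ω_c)  ⇒  98ω_c = 25  ⇒  ω_c = 25/98
sun–planet: 25·(1−25/98) = −24·(ω_p−ω_c)  ⇒  ω_p−ω_c = −(25/24)·(73/98) = -1825/2352
ω_p = 25/98 − 1825/2352 = -25/48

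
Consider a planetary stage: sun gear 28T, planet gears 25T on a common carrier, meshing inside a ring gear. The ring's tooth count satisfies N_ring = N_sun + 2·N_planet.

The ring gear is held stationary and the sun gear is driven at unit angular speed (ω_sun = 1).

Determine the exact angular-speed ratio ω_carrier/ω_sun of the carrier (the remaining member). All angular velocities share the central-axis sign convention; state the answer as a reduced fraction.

N_ring = 28 + 2·25 = 78
28(ω_s−ω_c) = −78(ω_r−ω_c),  ω_r=0, ω_s=1
28(1−ω_c) = −78(0−ω_c)  ⇒  106ω_c = 28  ⇒  ω_c = 14/53
ω_c/ω_s = 14/53

14/53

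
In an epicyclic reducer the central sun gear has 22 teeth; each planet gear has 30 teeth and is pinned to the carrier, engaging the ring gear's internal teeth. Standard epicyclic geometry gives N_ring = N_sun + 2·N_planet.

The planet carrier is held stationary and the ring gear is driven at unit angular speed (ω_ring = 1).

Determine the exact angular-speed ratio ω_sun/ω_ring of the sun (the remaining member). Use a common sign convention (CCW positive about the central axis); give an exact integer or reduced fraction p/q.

-41/11

N_ring = 22 + 2·30 = 82
22(ω_s−ω_c) = −82(ω_r−ω_c),  ω_c=0, ω_r=1
ω_s = 0 − (82/22)(1−0) = -41/11
ω_s/ω_r = -41/11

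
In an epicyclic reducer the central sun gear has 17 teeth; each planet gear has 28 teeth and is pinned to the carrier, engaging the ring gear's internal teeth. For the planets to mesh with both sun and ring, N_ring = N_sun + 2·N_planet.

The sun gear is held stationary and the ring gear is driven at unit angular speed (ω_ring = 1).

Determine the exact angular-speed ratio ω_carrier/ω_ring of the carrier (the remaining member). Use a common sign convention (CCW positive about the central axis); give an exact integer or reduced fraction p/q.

N_ring = 17 + 2·28 = 73
17(ω_s−ω_c) = −73(ω_r−ω_c),  ω_s=0, ω_r=1
17(0−ω_c) = −73(1−ω_c)  ⇒  90ω_c = 73  ⇒  ω_c = 73/90
ω_c/ω_r = 73/90

73/90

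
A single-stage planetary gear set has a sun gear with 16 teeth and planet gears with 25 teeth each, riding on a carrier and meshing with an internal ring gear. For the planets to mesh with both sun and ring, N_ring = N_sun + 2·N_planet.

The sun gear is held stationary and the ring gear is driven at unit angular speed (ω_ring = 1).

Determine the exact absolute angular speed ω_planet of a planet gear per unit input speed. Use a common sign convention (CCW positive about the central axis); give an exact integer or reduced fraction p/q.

N_ring = 16 + 2·25 = 66
16(ω_s−ω_c) = −66(ω_r−ω_c),  ω_s=0, ω_r=1
16(0−ω_c) = −66(1−ω_c)  ⇒  82ω_c = 66  ⇒  ω_c = 33/41
sun–planet: 16·(0−33/41) = −25·(ω_p−ω_c)  ⇒  ω_p−ω_c = −(16/25)·(-33/41) = 528/1025
ω_p = 33/41 + 528/1025 = 33/25

33/25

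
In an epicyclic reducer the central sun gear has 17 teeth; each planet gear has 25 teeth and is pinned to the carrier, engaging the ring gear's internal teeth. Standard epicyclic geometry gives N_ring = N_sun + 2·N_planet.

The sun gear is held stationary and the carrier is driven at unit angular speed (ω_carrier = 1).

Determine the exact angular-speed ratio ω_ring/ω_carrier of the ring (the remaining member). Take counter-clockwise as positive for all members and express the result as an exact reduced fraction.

N_ring = 17 + 2·25 = 67
17(ω_s−ω_c) = −67(ω_r−ω_c),  ω_s=0, ω_c=1
ω_r = 1 − (17/67)(0−1) = 84/67
ω_r/ω_c = 84/67

84/67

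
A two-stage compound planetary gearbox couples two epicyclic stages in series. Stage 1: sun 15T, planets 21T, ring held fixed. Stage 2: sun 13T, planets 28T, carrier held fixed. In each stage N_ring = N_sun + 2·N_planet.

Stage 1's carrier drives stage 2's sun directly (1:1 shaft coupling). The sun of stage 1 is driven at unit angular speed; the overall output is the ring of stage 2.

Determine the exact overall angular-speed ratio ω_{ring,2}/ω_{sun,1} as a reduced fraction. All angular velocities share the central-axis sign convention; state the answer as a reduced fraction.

Stage 1: N_ring = 15 + 2·21 = 57
Stage 1: 15(ω_s−ω_c) = −57(ω_r−ω_c),  ω_r=0, ω_s=1
Stage 1: 15(1−ω_c) = −57(0−ω_c)  ⇒  72ω_c = 15  ⇒  ω_c = 5/24
  ⇒ ω_c¹/ω_s¹ = 5/24
Stage 2: N_ring = 13 + 2·28 = 69
Stage 2: 13(ω_s−ω_c) = −69(ω_r−ω_c),  ω_c=0, ω_s=1
Stage 2: ω_r = 0 − (13/69)(1−0) = -13/69
  ⇒ ω_r²/ω_s² = -13/69
Coupling ω_s² = ω_c¹ ⇒ overall = 5/24 × -13/69 = -65/1656

-65/1656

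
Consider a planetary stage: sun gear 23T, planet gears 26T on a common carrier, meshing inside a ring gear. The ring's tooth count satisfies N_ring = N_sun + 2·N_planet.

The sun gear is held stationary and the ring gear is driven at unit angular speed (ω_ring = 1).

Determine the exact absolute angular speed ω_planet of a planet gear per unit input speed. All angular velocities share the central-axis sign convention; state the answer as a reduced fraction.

N_ring = 23 + 2·26 = 75
23(ω_s−ω_c) = −75(ω_r−ω_c),  ω_s=0, ω_r=1
23(0−ω_c) = −75(1−ω_c)  ⇒  98ω_c = 75  ⇒  ω_c = 75/98
sun–planet: 23·(0−75/98) = −26·(ω_p−ω_c)  ⇒  ω_p−ω_c = −(23/26)·(-75/98) = 1725/2548
ω_p = 75/98 + 1725/2548 = 75/52

75/52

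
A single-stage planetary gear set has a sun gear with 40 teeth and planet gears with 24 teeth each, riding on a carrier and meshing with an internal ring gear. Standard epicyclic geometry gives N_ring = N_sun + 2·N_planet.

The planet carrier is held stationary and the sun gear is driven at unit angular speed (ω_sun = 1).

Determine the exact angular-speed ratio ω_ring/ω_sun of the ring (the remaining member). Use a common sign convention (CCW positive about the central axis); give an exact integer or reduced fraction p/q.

-5/11

N_ring = 40 + 2·24 = 88
40(ω_s−ω_c) = −88(ω_r−ω_c),  ω_c=0, ω_s=1
ω_r = 0 − (40/88)(1−0) = -5/11
ω_r/ω_s = -5/11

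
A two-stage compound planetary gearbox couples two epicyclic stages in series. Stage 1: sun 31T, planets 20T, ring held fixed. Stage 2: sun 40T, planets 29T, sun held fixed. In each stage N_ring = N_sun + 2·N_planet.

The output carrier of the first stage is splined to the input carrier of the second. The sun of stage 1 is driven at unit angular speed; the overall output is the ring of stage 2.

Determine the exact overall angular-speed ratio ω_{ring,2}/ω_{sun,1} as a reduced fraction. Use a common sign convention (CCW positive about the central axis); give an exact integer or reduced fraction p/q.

713/1666

Stage 1: N_ring = 31 + 2·20 = 71
Stage 1: 31(ω_s−ω_c) = −71(ω_r−ω_c),  ω_r=0, ω_s=1
Stage 1: 31(1−ω_c) = −71(0−ω_c)  ⇒  102ω_c = 31  ⇒  ω_c = 31/102
  ⇒ ω_c¹/ω_s¹ = 31/102
Stage 2: N_ring = 40 + 2·29 = 98
Stage 2: 40(ω_s−ω_c) = −98(ω_r−ω_c),  ω_s=0, ω_c=1
Stage 2: ω_r = 1 − (40/98)(0−1) = 69/49
  ⇒ ω_r²/ω_c² = 69/49
Coupling ω_c² = ω_c¹ ⇒ overall = 31/102 × 69/49 = 713/1666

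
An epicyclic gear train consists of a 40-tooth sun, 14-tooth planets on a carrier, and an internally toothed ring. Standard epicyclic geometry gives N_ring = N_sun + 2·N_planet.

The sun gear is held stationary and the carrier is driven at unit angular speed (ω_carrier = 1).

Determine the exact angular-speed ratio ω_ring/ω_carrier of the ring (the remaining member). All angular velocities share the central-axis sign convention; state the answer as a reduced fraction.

27/17

N_ring = 40 + 2·14 = 68
40(ω_s−ω_c) = −68(ω_r−ω_c),  ω_s=0, ω_c=1
ω_r = 1 − (40/68)(0−1) = 27/17
ω_r/ω_c = 27/17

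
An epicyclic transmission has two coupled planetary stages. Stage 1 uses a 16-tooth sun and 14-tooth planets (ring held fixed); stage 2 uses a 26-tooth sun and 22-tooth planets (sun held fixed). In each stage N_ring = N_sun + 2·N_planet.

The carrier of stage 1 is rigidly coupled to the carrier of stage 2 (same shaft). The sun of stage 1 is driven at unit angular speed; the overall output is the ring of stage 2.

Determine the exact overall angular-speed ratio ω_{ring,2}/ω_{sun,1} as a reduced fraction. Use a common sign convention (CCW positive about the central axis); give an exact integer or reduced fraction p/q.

64/175

Stage 1: N_ring = 16 + 2·14 = 44
Stage 1: 16(ω_s−ω_c) = −44(ω_r−ω_c),  ω_r=0, ω_s=1
Stage 1: 16(1−ω_c) = −44(0−ω_c)  ⇒  60ω_c = 16  ⇒  ω_c = 4/15
  ⇒ ω_c¹/ω_s¹ = 4/15
Stage 2: N_ring = 26 + 2·22 = 70
Stage 2: 26(ω_s−ω_c) = −70(ω_r−ω_c),  ω_s=0, ω_c=1
Stage 2: ω_r = 1 − (26/70)(0−1) = 48/35
  ⇒ ω_r²/ω_c² = 48/35
Coupling ω_c² = ω_c¹ ⇒ overall = 4/15 × 48/35 = 64/175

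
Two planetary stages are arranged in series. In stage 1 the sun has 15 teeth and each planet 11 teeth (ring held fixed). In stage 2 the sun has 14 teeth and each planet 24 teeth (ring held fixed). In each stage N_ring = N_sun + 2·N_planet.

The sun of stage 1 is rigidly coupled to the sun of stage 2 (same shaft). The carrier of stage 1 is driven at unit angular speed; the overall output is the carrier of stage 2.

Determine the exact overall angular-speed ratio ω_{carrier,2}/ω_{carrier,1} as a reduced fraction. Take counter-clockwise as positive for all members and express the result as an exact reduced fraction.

Stage 1: N_ring = 15 + 2·11 = 37
Stage 1: 15(ω_s−ω_c) = −37(ω_r−ω_c),  ω_r=0, ω_c=1
Stage 1: ω_s = 1 − (37/15)(0−1) = 52/15
  ⇒ ω_s¹/ω_c¹ = 52/15
Stage 2: N_ring = 14 + 2·24 = 62
Stage 2: 14(ω_s−ω_c) = −62(ω_r−ω_c),  ω_r=0, ω_s=1
Stage 2: 14(1−ω_c) = −62(0−ω_c)  ⇒  76ω_c = 14  ⇒  ω_c = 7/38
  ⇒ ω_c²/ω_s² = 7/38
Coupling ω_s² = ω_s¹ ⇒ overall = 52/15 × 7/38 = 182/285

182/285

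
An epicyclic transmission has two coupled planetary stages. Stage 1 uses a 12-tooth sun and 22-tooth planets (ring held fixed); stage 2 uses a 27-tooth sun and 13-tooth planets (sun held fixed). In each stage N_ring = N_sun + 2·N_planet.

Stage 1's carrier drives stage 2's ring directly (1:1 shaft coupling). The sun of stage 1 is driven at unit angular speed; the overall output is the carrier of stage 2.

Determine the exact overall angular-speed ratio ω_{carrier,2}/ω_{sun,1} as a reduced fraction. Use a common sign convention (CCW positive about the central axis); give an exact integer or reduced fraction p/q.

159/1360

Stage 1: N_ring = 12 + 2·22 = 56
Stage 1: 12(ω_s−ω_c) = −56(ω_r−ω_c),  ω_r=0, ω_s=1
Stage 1: 12(1−ω_c) = −56(0−ω_c)  ⇒  68ω_c = 12  ⇒  ω_c = 3/17
  ⇒ ω_c¹/ω_s¹ = 3/17
Stage 2: N_ring = 27 + 2·13 = 53
Stage 2: 27(ω_s−ω_c) = −53(ω_r−ω_c),  ω_s=0, ω_r=1
Stage 2: 27(0−ω_c) = −53(1−ω_c)  ⇒  80ω_c = 53  ⇒  ω_c = 53/80
  ⇒ ω_c²/ω_r² = 53/80
Coupling ω_r² = ω_c¹ ⇒ overall = 3/17 × 53/80 = 159/1360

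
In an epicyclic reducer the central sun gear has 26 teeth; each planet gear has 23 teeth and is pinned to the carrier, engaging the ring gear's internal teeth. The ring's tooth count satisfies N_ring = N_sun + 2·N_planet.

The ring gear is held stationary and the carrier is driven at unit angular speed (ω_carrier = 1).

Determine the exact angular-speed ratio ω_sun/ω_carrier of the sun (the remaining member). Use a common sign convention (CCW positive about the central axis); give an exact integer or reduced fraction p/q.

49/13

N_ring = 26 + 2·23 = 72
26(ω_s−ω_c) = −72(ω_r−ω_c),  ω_r=0, ω_c=1
ω_s = 1 − (72/26)(0−1) = 49/13
ω_s/ω_c = 49/13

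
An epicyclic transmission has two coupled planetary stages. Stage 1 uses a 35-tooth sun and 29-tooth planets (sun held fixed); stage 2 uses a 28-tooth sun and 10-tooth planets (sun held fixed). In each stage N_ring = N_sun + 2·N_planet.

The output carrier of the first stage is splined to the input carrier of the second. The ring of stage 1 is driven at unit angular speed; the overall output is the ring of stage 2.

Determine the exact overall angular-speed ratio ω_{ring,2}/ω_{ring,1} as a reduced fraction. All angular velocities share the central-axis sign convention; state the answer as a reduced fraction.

Stage 1: N_ring = 35 + 2·29 = 93
Stage 1: 35(ω_s−ω_c) = −93(ω_r−ω_c),  ω_s=0, ω_r=1
Stage 1: 35(0−ω_c) = −93(1−ω_c)  ⇒  128ω_c = 93  ⇒  ω_c = 93/128
  ⇒ ω_c¹/ω_r¹ = 93/128
Stage 2: N_ring = 28 + 2·10 = 48
Stage 2: 28(ω_s−ω_c) = −48(ω_r−ω_c),  ω_s=0, ω_c=1
Stage 2: ω_r = 1 − (28/48)(0−1) = 19/12
  ⇒ ω_r²/ω_c² = 19/12
Coupling ω_c² = ω_c¹ ⇒ overall = 93/128 × 19/12 = 589/512

589/512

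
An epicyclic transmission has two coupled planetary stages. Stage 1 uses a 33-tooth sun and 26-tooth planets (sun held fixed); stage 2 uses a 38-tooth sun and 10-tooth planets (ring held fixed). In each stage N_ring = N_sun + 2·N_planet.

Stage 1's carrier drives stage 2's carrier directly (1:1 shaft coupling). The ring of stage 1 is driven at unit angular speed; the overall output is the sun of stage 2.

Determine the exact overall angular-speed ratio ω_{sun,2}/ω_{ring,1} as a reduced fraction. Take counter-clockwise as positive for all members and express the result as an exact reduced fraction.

Stage 1: N_ring = 33 + 2·26 = 85
Stage 1: 33(ω_s−ω_c) = −85(ω_r−ω_c),  ω_s=0, ω_r=1
Stage 1: 33(0−ω_c) = −85(1−ω_c)  ⇒  118ω_c = 85  ⇒  ω_c = 85/118
  ⇒ ω_c¹/ω_r¹ = 85/118
Stage 2: N_ring = 38 + 2·10 = 58
Stage 2: 38(ω_s−ω_c) = −58(ω_r−ω_c),  ω_r=0, ω_c=1
Stage 2: ω_s = 1 − (58/38)(0−1) = 48/19
  ⇒ ω_s²/ω_c² = 48/19
Coupling ω_c² = ω_c¹ ⇒ overall = 85/118 × 48/19 = 2040/1121

2040/1121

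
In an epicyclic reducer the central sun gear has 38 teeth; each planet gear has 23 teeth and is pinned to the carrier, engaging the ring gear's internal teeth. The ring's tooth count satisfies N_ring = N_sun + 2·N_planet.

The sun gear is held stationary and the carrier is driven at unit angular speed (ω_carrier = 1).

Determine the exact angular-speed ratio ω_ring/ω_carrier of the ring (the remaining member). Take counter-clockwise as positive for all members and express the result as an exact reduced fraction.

N_ring = 38 + 2·23 = 84
38(ω_s−ω_c) = −84(ω_r−ω_c),  ω_s=0, ω_c=1
ω_r = 1 − (38/84)(0−1) = 61/42
ω_r/ω_c = 61/42

61/42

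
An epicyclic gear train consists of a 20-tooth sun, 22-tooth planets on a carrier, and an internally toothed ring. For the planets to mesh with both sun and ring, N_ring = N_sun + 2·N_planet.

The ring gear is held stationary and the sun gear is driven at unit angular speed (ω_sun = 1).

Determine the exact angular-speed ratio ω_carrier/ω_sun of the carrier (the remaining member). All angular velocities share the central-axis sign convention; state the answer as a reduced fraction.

N_ring = 20 + 2·22 = 64
20(ω_s−ω_c) = −64(ω_r−ω_c),  ω_r=0, ω_s=1
20(1−ω_c) = −64(0−ω_c)  ⇒  84ω_c = 20  ⇒  ω_c = 5/21
ω_c/ω_s = 5/21

5/21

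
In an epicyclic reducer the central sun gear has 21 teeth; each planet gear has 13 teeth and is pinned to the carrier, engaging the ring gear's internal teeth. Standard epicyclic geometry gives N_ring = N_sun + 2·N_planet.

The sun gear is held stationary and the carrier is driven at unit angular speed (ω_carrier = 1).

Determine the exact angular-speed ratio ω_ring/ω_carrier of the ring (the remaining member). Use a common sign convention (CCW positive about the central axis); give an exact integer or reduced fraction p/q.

68/47

N_ring = 21 + 2·13 = 47
21(ω_s−ω_c) = −47(ω_r−ω_c),  ω_s=0, ω_c=1
ω_r = 1 − (21/47)(0−1) = 68/47
ω_r/ω_c = 68/47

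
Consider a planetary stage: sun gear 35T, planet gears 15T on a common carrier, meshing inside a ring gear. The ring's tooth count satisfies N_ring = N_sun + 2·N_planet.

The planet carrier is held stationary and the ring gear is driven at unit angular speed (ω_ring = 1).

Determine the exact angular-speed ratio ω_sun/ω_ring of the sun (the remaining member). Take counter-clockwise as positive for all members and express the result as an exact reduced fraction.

N_ring = 35 + 2·15 = 65
35(ω_s−ω_c) = −65(ω_r−ω_c),  ω_c=0, ω_r=1
ω_s = 0 − (65/35)(1−0) = -13/7
ω_s/ω_r = -13/7

-13/7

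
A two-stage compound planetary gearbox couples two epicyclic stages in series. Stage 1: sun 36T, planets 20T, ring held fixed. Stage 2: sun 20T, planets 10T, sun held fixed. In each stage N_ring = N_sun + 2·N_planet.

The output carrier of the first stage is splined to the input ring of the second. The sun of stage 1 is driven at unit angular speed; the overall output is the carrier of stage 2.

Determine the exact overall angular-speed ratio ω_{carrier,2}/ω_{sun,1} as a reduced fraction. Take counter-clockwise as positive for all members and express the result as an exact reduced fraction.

Stage 1: N_ring = 36 + 2·20 = 76
Stage 1: 36(ω_s−ω_c) = −76(ω_r−ω_c),  ω_r=0, ω_s=1
Stage 1: 36(1−ω_c) = −76(0−ω_c)  ⇒  112ω_c = 36  ⇒  ω_c = 9/28
  ⇒ ω_c¹/ω_s¹ = 9/28
Stage 2: N_ring = 20 + 2·10 = 40
Stage 2: 20(ω_s−ω_c) = −40(ω_r−ω_c),  ω_s=0, ω_r=1
Stage 2: 20(0−ω_c) = −40(1−ω_c)  ⇒  60ω_c = 40  ⇒  ω_c = 2/3
  ⇒ ω_c²/ω_r² = 2/3
Coupling ω_r² = ω_c¹ ⇒ overall = 9/28 × 2/3 = 3/14

3/14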